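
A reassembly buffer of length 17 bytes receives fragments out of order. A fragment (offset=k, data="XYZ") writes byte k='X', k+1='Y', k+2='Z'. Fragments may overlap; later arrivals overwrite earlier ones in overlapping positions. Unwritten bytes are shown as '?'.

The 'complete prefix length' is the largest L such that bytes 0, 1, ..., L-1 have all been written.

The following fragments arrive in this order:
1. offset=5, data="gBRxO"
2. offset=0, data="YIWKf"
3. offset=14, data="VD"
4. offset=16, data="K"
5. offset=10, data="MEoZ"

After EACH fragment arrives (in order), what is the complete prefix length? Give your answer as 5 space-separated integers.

Answer: 0 10 10 10 17

Derivation:
Fragment 1: offset=5 data="gBRxO" -> buffer=?????gBRxO??????? -> prefix_len=0
Fragment 2: offset=0 data="YIWKf" -> buffer=YIWKfgBRxO??????? -> prefix_len=10
Fragment 3: offset=14 data="VD" -> buffer=YIWKfgBRxO????VD? -> prefix_len=10
Fragment 4: offset=16 data="K" -> buffer=YIWKfgBRxO????VDK -> prefix_len=10
Fragment 5: offset=10 data="MEoZ" -> buffer=YIWKfgBRxOMEoZVDK -> prefix_len=17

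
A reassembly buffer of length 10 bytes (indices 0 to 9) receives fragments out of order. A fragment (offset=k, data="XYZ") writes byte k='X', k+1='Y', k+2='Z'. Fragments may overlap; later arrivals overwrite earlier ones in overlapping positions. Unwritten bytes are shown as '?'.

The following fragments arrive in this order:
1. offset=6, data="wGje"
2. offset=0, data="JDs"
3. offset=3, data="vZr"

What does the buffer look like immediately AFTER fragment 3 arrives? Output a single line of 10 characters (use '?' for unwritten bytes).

Answer: JDsvZrwGje

Derivation:
Fragment 1: offset=6 data="wGje" -> buffer=??????wGje
Fragment 2: offset=0 data="JDs" -> buffer=JDs???wGje
Fragment 3: offset=3 data="vZr" -> buffer=JDsvZrwGje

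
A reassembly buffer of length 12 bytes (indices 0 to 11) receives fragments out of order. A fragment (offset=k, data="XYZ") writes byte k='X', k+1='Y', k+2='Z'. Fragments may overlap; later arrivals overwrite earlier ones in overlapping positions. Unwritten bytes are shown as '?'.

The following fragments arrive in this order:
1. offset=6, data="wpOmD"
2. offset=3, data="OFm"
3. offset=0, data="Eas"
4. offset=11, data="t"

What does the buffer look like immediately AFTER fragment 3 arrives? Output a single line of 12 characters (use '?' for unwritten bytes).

Fragment 1: offset=6 data="wpOmD" -> buffer=??????wpOmD?
Fragment 2: offset=3 data="OFm" -> buffer=???OFmwpOmD?
Fragment 3: offset=0 data="Eas" -> buffer=EasOFmwpOmD?

Answer: EasOFmwpOmD?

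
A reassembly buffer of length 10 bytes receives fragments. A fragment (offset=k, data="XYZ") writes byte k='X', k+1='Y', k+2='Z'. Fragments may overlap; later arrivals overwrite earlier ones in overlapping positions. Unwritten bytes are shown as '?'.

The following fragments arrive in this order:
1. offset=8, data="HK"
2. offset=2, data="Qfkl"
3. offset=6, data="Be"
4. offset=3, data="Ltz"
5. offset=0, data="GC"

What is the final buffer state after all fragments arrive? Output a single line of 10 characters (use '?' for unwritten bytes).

Fragment 1: offset=8 data="HK" -> buffer=????????HK
Fragment 2: offset=2 data="Qfkl" -> buffer=??Qfkl??HK
Fragment 3: offset=6 data="Be" -> buffer=??QfklBeHK
Fragment 4: offset=3 data="Ltz" -> buffer=??QLtzBeHK
Fragment 5: offset=0 data="GC" -> buffer=GCQLtzBeHK

Answer: GCQLtzBeHK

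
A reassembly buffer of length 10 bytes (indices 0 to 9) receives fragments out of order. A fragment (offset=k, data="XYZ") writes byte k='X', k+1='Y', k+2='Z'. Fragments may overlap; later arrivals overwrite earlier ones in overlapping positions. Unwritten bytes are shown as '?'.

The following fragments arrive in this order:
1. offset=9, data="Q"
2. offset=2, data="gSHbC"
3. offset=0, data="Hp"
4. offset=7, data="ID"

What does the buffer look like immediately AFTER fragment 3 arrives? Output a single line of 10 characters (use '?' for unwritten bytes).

Answer: HpgSHbC??Q

Derivation:
Fragment 1: offset=9 data="Q" -> buffer=?????????Q
Fragment 2: offset=2 data="gSHbC" -> buffer=??gSHbC??Q
Fragment 3: offset=0 data="Hp" -> buffer=HpgSHbC??Q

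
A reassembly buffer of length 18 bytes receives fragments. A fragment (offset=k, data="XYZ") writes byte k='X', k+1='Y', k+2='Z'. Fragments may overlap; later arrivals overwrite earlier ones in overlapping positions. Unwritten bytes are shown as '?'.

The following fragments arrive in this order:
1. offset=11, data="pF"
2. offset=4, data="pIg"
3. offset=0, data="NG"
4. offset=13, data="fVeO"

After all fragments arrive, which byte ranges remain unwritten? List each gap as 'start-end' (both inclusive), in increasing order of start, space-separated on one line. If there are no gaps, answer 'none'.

Answer: 2-3 7-10 17-17

Derivation:
Fragment 1: offset=11 len=2
Fragment 2: offset=4 len=3
Fragment 3: offset=0 len=2
Fragment 4: offset=13 len=4
Gaps: 2-3 7-10 17-17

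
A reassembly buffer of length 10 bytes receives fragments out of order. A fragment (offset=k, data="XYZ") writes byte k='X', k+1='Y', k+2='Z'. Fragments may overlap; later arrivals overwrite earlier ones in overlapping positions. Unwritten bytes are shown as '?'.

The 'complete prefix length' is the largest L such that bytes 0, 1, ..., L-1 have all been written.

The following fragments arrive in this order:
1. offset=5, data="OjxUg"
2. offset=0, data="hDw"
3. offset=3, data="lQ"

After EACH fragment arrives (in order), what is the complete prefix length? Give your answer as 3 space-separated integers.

Answer: 0 3 10

Derivation:
Fragment 1: offset=5 data="OjxUg" -> buffer=?????OjxUg -> prefix_len=0
Fragment 2: offset=0 data="hDw" -> buffer=hDw??OjxUg -> prefix_len=3
Fragment 3: offset=3 data="lQ" -> buffer=hDwlQOjxUg -> prefix_len=10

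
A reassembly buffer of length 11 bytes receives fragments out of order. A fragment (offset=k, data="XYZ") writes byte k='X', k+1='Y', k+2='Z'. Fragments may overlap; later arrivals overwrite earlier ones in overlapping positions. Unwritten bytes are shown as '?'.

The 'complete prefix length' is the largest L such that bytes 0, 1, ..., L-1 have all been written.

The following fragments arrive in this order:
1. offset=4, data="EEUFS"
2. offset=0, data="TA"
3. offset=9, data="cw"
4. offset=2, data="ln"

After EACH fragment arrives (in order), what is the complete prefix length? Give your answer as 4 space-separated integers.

Answer: 0 2 2 11

Derivation:
Fragment 1: offset=4 data="EEUFS" -> buffer=????EEUFS?? -> prefix_len=0
Fragment 2: offset=0 data="TA" -> buffer=TA??EEUFS?? -> prefix_len=2
Fragment 3: offset=9 data="cw" -> buffer=TA??EEUFScw -> prefix_len=2
Fragment 4: offset=2 data="ln" -> buffer=TAlnEEUFScw -> prefix_len=11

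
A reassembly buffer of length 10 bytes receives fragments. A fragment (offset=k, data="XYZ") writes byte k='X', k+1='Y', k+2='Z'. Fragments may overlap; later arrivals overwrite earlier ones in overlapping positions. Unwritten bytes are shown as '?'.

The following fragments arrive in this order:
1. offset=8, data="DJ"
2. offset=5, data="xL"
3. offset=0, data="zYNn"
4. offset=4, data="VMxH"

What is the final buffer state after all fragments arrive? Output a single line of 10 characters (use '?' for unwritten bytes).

Answer: zYNnVMxHDJ

Derivation:
Fragment 1: offset=8 data="DJ" -> buffer=????????DJ
Fragment 2: offset=5 data="xL" -> buffer=?????xL?DJ
Fragment 3: offset=0 data="zYNn" -> buffer=zYNn?xL?DJ
Fragment 4: offset=4 data="VMxH" -> buffer=zYNnVMxHDJ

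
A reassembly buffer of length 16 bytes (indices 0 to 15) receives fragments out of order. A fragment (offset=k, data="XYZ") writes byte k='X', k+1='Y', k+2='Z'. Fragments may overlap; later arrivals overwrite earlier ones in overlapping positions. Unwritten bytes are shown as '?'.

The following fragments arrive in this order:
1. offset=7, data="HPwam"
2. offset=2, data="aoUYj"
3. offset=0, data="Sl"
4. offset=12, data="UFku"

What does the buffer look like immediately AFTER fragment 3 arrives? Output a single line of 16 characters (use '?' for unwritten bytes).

Fragment 1: offset=7 data="HPwam" -> buffer=???????HPwam????
Fragment 2: offset=2 data="aoUYj" -> buffer=??aoUYjHPwam????
Fragment 3: offset=0 data="Sl" -> buffer=SlaoUYjHPwam????

Answer: SlaoUYjHPwam????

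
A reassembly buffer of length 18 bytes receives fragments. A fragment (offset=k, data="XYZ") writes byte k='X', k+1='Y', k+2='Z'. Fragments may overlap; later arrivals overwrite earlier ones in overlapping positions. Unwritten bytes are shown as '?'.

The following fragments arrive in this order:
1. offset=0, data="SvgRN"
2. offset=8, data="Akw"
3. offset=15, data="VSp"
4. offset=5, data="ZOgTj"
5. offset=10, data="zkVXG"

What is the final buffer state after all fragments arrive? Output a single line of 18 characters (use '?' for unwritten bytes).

Answer: SvgRNZOgTjzkVXGVSp

Derivation:
Fragment 1: offset=0 data="SvgRN" -> buffer=SvgRN?????????????
Fragment 2: offset=8 data="Akw" -> buffer=SvgRN???Akw???????
Fragment 3: offset=15 data="VSp" -> buffer=SvgRN???Akw????VSp
Fragment 4: offset=5 data="ZOgTj" -> buffer=SvgRNZOgTjw????VSp
Fragment 5: offset=10 data="zkVXG" -> buffer=SvgRNZOgTjzkVXGVSp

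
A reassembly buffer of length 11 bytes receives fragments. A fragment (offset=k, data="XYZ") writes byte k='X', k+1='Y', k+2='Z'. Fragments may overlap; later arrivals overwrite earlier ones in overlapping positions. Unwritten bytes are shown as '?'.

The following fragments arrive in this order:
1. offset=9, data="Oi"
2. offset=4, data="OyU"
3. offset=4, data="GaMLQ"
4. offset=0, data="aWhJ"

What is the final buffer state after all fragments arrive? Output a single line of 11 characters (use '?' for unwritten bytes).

Fragment 1: offset=9 data="Oi" -> buffer=?????????Oi
Fragment 2: offset=4 data="OyU" -> buffer=????OyU??Oi
Fragment 3: offset=4 data="GaMLQ" -> buffer=????GaMLQOi
Fragment 4: offset=0 data="aWhJ" -> buffer=aWhJGaMLQOi

Answer: aWhJGaMLQOi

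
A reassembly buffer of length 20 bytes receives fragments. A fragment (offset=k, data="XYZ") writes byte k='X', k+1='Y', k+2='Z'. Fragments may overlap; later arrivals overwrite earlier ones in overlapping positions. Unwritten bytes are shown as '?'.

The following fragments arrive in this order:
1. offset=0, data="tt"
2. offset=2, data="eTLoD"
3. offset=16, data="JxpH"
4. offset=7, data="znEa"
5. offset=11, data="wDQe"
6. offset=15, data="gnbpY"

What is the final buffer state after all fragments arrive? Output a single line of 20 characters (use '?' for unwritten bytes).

Answer: tteTLoDznEawDQegnbpY

Derivation:
Fragment 1: offset=0 data="tt" -> buffer=tt??????????????????
Fragment 2: offset=2 data="eTLoD" -> buffer=tteTLoD?????????????
Fragment 3: offset=16 data="JxpH" -> buffer=tteTLoD?????????JxpH
Fragment 4: offset=7 data="znEa" -> buffer=tteTLoDznEa?????JxpH
Fragment 5: offset=11 data="wDQe" -> buffer=tteTLoDznEawDQe?JxpH
Fragment 6: offset=15 data="gnbpY" -> buffer=tteTLoDznEawDQegnbpY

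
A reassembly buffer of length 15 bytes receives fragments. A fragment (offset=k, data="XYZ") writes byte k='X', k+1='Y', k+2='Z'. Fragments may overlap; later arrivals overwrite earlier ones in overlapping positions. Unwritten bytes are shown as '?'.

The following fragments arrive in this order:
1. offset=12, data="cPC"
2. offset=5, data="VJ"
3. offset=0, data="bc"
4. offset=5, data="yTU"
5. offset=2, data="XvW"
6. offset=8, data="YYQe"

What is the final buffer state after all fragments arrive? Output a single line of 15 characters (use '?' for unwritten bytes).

Answer: bcXvWyTUYYQecPC

Derivation:
Fragment 1: offset=12 data="cPC" -> buffer=????????????cPC
Fragment 2: offset=5 data="VJ" -> buffer=?????VJ?????cPC
Fragment 3: offset=0 data="bc" -> buffer=bc???VJ?????cPC
Fragment 4: offset=5 data="yTU" -> buffer=bc???yTU????cPC
Fragment 5: offset=2 data="XvW" -> buffer=bcXvWyTU????cPC
Fragment 6: offset=8 data="YYQe" -> buffer=bcXvWyTUYYQecPC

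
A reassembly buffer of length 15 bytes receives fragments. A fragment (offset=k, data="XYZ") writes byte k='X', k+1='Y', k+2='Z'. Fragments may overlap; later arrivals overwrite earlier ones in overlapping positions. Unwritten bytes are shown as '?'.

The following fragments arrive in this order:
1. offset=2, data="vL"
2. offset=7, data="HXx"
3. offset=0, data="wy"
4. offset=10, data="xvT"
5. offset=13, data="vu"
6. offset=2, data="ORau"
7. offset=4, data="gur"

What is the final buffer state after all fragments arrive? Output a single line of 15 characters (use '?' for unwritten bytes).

Fragment 1: offset=2 data="vL" -> buffer=??vL???????????
Fragment 2: offset=7 data="HXx" -> buffer=??vL???HXx?????
Fragment 3: offset=0 data="wy" -> buffer=wyvL???HXx?????
Fragment 4: offset=10 data="xvT" -> buffer=wyvL???HXxxvT??
Fragment 5: offset=13 data="vu" -> buffer=wyvL???HXxxvTvu
Fragment 6: offset=2 data="ORau" -> buffer=wyORau?HXxxvTvu
Fragment 7: offset=4 data="gur" -> buffer=wyORgurHXxxvTvu

Answer: wyORgurHXxxvTvu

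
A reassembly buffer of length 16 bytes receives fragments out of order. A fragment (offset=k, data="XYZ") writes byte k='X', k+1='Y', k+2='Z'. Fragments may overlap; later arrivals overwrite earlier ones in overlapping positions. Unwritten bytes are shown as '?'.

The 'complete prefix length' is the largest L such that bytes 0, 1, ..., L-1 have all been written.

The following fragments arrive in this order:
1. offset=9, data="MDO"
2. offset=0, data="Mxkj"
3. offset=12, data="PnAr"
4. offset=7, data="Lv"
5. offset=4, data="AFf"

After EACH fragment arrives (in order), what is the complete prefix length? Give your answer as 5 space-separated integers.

Fragment 1: offset=9 data="MDO" -> buffer=?????????MDO???? -> prefix_len=0
Fragment 2: offset=0 data="Mxkj" -> buffer=Mxkj?????MDO???? -> prefix_len=4
Fragment 3: offset=12 data="PnAr" -> buffer=Mxkj?????MDOPnAr -> prefix_len=4
Fragment 4: offset=7 data="Lv" -> buffer=Mxkj???LvMDOPnAr -> prefix_len=4
Fragment 5: offset=4 data="AFf" -> buffer=MxkjAFfLvMDOPnAr -> prefix_len=16

Answer: 0 4 4 4 16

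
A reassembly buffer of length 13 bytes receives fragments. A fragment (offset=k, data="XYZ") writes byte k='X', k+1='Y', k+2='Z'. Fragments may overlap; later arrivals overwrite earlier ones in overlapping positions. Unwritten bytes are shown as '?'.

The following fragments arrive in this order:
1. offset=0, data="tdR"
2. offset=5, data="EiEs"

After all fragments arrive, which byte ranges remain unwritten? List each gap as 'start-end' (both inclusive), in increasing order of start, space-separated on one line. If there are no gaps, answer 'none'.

Fragment 1: offset=0 len=3
Fragment 2: offset=5 len=4
Gaps: 3-4 9-12

Answer: 3-4 9-12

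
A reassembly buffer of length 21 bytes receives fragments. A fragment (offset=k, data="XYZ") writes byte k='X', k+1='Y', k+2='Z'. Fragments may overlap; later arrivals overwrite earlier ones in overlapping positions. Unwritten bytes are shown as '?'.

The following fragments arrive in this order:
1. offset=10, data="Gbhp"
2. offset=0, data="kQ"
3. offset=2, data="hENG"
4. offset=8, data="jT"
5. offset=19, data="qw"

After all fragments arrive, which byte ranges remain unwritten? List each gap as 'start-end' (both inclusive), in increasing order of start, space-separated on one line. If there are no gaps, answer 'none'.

Answer: 6-7 14-18

Derivation:
Fragment 1: offset=10 len=4
Fragment 2: offset=0 len=2
Fragment 3: offset=2 len=4
Fragment 4: offset=8 len=2
Fragment 5: offset=19 len=2
Gaps: 6-7 14-18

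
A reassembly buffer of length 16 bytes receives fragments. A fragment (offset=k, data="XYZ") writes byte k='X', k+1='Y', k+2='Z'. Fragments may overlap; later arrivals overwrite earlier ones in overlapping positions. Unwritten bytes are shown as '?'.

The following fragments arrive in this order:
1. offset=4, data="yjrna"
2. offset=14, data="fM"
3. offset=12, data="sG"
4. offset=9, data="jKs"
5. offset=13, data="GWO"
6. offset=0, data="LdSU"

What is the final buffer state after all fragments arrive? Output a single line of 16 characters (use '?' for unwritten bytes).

Fragment 1: offset=4 data="yjrna" -> buffer=????yjrna???????
Fragment 2: offset=14 data="fM" -> buffer=????yjrna?????fM
Fragment 3: offset=12 data="sG" -> buffer=????yjrna???sGfM
Fragment 4: offset=9 data="jKs" -> buffer=????yjrnajKssGfM
Fragment 5: offset=13 data="GWO" -> buffer=????yjrnajKssGWO
Fragment 6: offset=0 data="LdSU" -> buffer=LdSUyjrnajKssGWO

Answer: LdSUyjrnajKssGWO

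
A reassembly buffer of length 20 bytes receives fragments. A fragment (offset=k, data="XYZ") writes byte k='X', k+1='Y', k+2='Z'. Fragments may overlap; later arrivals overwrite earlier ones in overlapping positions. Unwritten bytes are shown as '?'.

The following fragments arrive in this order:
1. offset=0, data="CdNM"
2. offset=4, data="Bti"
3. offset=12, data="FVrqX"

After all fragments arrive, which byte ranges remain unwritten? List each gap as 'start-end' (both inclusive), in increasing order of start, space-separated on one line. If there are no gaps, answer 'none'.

Fragment 1: offset=0 len=4
Fragment 2: offset=4 len=3
Fragment 3: offset=12 len=5
Gaps: 7-11 17-19

Answer: 7-11 17-19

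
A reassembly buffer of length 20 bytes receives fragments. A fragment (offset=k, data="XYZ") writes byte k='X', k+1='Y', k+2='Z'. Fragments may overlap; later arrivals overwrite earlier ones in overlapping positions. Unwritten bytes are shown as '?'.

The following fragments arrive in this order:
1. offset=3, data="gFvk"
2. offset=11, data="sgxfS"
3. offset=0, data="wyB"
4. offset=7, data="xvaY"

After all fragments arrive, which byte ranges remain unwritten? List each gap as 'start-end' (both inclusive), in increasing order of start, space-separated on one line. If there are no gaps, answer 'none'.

Answer: 16-19

Derivation:
Fragment 1: offset=3 len=4
Fragment 2: offset=11 len=5
Fragment 3: offset=0 len=3
Fragment 4: offset=7 len=4
Gaps: 16-19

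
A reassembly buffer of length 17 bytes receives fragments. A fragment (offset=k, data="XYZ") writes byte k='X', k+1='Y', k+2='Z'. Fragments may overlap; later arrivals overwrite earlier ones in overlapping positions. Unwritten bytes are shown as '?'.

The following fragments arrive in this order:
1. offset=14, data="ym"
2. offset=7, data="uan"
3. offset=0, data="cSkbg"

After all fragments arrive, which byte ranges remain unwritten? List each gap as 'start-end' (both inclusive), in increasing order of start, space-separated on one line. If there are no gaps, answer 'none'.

Fragment 1: offset=14 len=2
Fragment 2: offset=7 len=3
Fragment 3: offset=0 len=5
Gaps: 5-6 10-13 16-16

Answer: 5-6 10-13 16-16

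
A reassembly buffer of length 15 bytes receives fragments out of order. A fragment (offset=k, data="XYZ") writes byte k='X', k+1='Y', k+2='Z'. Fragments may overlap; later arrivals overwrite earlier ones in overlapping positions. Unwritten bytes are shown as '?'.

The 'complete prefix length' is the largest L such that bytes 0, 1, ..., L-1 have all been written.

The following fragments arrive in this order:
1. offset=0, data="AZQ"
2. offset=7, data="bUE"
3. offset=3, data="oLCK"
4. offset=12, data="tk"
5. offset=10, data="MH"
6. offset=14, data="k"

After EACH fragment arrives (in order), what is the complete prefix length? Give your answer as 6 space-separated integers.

Answer: 3 3 10 10 14 15

Derivation:
Fragment 1: offset=0 data="AZQ" -> buffer=AZQ???????????? -> prefix_len=3
Fragment 2: offset=7 data="bUE" -> buffer=AZQ????bUE????? -> prefix_len=3
Fragment 3: offset=3 data="oLCK" -> buffer=AZQoLCKbUE????? -> prefix_len=10
Fragment 4: offset=12 data="tk" -> buffer=AZQoLCKbUE??tk? -> prefix_len=10
Fragment 5: offset=10 data="MH" -> buffer=AZQoLCKbUEMHtk? -> prefix_len=14
Fragment 6: offset=14 data="k" -> buffer=AZQoLCKbUEMHtkk -> prefix_len=15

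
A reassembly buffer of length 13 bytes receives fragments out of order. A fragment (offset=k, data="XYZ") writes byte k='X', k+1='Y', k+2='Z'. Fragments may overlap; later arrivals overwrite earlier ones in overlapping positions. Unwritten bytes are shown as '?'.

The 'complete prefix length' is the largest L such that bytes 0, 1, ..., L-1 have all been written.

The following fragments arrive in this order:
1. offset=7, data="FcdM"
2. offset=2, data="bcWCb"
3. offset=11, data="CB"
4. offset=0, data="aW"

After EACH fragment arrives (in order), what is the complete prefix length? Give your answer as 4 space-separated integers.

Fragment 1: offset=7 data="FcdM" -> buffer=???????FcdM?? -> prefix_len=0
Fragment 2: offset=2 data="bcWCb" -> buffer=??bcWCbFcdM?? -> prefix_len=0
Fragment 3: offset=11 data="CB" -> buffer=??bcWCbFcdMCB -> prefix_len=0
Fragment 4: offset=0 data="aW" -> buffer=aWbcWCbFcdMCB -> prefix_len=13

Answer: 0 0 0 13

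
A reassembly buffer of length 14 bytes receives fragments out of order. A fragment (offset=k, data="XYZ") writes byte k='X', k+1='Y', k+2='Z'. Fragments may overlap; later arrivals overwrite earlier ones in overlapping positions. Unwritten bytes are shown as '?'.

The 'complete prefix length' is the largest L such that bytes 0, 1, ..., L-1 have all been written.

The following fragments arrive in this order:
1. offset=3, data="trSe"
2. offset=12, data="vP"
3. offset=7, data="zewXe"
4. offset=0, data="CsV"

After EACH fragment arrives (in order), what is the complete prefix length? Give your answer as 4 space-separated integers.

Answer: 0 0 0 14

Derivation:
Fragment 1: offset=3 data="trSe" -> buffer=???trSe??????? -> prefix_len=0
Fragment 2: offset=12 data="vP" -> buffer=???trSe?????vP -> prefix_len=0
Fragment 3: offset=7 data="zewXe" -> buffer=???trSezewXevP -> prefix_len=0
Fragment 4: offset=0 data="CsV" -> buffer=CsVtrSezewXevP -> prefix_len=14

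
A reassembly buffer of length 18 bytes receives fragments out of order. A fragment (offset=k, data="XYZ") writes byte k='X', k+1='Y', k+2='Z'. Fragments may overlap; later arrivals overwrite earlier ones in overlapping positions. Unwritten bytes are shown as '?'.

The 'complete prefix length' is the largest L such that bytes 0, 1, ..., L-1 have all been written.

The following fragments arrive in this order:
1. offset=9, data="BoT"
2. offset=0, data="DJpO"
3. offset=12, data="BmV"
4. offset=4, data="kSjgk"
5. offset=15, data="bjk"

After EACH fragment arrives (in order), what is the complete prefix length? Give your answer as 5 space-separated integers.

Fragment 1: offset=9 data="BoT" -> buffer=?????????BoT?????? -> prefix_len=0
Fragment 2: offset=0 data="DJpO" -> buffer=DJpO?????BoT?????? -> prefix_len=4
Fragment 3: offset=12 data="BmV" -> buffer=DJpO?????BoTBmV??? -> prefix_len=4
Fragment 4: offset=4 data="kSjgk" -> buffer=DJpOkSjgkBoTBmV??? -> prefix_len=15
Fragment 5: offset=15 data="bjk" -> buffer=DJpOkSjgkBoTBmVbjk -> prefix_len=18

Answer: 0 4 4 15 18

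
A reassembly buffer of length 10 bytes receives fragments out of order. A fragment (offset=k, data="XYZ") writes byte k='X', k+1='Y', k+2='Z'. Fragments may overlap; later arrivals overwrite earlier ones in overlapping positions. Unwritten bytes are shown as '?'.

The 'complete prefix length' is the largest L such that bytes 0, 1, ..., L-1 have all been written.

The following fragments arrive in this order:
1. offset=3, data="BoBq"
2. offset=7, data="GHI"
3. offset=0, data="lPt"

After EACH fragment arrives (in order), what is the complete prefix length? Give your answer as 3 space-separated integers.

Fragment 1: offset=3 data="BoBq" -> buffer=???BoBq??? -> prefix_len=0
Fragment 2: offset=7 data="GHI" -> buffer=???BoBqGHI -> prefix_len=0
Fragment 3: offset=0 data="lPt" -> buffer=lPtBoBqGHI -> prefix_len=10

Answer: 0 0 10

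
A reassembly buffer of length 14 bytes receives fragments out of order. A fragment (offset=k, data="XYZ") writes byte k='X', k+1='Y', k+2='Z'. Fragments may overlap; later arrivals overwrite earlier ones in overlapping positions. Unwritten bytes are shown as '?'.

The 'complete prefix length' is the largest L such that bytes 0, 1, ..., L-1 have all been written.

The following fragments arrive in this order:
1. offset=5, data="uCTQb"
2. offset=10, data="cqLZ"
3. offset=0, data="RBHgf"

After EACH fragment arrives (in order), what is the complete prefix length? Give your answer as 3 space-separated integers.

Fragment 1: offset=5 data="uCTQb" -> buffer=?????uCTQb???? -> prefix_len=0
Fragment 2: offset=10 data="cqLZ" -> buffer=?????uCTQbcqLZ -> prefix_len=0
Fragment 3: offset=0 data="RBHgf" -> buffer=RBHgfuCTQbcqLZ -> prefix_len=14

Answer: 0 0 14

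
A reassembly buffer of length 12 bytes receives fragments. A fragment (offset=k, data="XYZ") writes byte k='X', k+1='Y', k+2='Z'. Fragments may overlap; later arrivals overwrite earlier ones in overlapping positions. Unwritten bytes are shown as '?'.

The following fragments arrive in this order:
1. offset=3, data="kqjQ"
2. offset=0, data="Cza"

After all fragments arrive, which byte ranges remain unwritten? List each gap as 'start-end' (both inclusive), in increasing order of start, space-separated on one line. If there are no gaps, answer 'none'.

Answer: 7-11

Derivation:
Fragment 1: offset=3 len=4
Fragment 2: offset=0 len=3
Gaps: 7-11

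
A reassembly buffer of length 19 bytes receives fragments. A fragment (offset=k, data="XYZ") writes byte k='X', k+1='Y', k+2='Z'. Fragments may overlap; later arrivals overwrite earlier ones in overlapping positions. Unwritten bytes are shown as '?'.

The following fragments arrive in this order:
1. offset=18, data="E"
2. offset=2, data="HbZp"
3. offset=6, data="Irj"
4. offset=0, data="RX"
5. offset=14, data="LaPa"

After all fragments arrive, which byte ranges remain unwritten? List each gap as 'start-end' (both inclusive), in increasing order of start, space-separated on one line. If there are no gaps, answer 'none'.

Answer: 9-13

Derivation:
Fragment 1: offset=18 len=1
Fragment 2: offset=2 len=4
Fragment 3: offset=6 len=3
Fragment 4: offset=0 len=2
Fragment 5: offset=14 len=4
Gaps: 9-13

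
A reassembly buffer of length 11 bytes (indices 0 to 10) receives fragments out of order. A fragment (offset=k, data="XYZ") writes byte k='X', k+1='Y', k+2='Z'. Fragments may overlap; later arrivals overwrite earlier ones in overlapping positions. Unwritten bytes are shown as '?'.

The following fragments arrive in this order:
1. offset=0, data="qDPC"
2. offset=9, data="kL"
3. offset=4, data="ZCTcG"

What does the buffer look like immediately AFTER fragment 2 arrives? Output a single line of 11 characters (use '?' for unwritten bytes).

Fragment 1: offset=0 data="qDPC" -> buffer=qDPC???????
Fragment 2: offset=9 data="kL" -> buffer=qDPC?????kL

Answer: qDPC?????kL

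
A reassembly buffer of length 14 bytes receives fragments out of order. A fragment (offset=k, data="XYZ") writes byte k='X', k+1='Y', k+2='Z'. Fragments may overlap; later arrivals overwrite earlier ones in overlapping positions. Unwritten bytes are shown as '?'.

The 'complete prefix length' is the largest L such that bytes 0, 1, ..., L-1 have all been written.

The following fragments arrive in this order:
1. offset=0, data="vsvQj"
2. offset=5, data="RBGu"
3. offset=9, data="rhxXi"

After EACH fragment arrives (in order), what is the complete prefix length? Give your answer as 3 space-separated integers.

Answer: 5 9 14

Derivation:
Fragment 1: offset=0 data="vsvQj" -> buffer=vsvQj????????? -> prefix_len=5
Fragment 2: offset=5 data="RBGu" -> buffer=vsvQjRBGu????? -> prefix_len=9
Fragment 3: offset=9 data="rhxXi" -> buffer=vsvQjRBGurhxXi -> prefix_len=14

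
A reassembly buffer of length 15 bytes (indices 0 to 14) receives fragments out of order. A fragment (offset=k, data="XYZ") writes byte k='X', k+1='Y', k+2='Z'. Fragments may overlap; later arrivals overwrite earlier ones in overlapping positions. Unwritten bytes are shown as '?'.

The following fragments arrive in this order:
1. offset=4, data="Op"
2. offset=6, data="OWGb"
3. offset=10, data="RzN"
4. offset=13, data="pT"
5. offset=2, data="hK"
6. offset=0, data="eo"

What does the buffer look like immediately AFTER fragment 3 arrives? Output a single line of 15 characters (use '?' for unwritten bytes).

Answer: ????OpOWGbRzN??

Derivation:
Fragment 1: offset=4 data="Op" -> buffer=????Op?????????
Fragment 2: offset=6 data="OWGb" -> buffer=????OpOWGb?????
Fragment 3: offset=10 data="RzN" -> buffer=????OpOWGbRzN??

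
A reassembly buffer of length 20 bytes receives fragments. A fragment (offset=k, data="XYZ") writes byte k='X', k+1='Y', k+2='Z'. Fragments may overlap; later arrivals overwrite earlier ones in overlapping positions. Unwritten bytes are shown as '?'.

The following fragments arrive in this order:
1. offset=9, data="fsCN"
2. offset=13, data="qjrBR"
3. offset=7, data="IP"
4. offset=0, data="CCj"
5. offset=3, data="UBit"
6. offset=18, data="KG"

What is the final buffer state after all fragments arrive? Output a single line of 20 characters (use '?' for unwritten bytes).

Fragment 1: offset=9 data="fsCN" -> buffer=?????????fsCN???????
Fragment 2: offset=13 data="qjrBR" -> buffer=?????????fsCNqjrBR??
Fragment 3: offset=7 data="IP" -> buffer=???????IPfsCNqjrBR??
Fragment 4: offset=0 data="CCj" -> buffer=CCj????IPfsCNqjrBR??
Fragment 5: offset=3 data="UBit" -> buffer=CCjUBitIPfsCNqjrBR??
Fragment 6: offset=18 data="KG" -> buffer=CCjUBitIPfsCNqjrBRKG

Answer: CCjUBitIPfsCNqjrBRKG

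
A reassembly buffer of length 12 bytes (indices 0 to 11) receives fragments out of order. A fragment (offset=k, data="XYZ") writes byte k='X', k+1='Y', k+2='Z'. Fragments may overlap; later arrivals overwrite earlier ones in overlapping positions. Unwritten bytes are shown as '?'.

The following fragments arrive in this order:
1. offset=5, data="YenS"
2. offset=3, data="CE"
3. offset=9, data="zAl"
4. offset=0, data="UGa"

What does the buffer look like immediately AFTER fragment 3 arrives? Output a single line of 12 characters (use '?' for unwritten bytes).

Fragment 1: offset=5 data="YenS" -> buffer=?????YenS???
Fragment 2: offset=3 data="CE" -> buffer=???CEYenS???
Fragment 3: offset=9 data="zAl" -> buffer=???CEYenSzAl

Answer: ???CEYenSzAl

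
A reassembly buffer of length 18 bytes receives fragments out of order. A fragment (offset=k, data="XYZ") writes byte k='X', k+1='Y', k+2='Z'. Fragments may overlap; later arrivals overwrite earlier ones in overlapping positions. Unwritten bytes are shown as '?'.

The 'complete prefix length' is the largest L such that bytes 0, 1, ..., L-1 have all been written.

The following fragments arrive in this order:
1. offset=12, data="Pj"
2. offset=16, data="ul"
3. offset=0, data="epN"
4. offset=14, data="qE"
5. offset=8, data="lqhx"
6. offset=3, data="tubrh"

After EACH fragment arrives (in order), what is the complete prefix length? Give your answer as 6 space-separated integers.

Fragment 1: offset=12 data="Pj" -> buffer=????????????Pj???? -> prefix_len=0
Fragment 2: offset=16 data="ul" -> buffer=????????????Pj??ul -> prefix_len=0
Fragment 3: offset=0 data="epN" -> buffer=epN?????????Pj??ul -> prefix_len=3
Fragment 4: offset=14 data="qE" -> buffer=epN?????????PjqEul -> prefix_len=3
Fragment 5: offset=8 data="lqhx" -> buffer=epN?????lqhxPjqEul -> prefix_len=3
Fragment 6: offset=3 data="tubrh" -> buffer=epNtubrhlqhxPjqEul -> prefix_len=18

Answer: 0 0 3 3 3 18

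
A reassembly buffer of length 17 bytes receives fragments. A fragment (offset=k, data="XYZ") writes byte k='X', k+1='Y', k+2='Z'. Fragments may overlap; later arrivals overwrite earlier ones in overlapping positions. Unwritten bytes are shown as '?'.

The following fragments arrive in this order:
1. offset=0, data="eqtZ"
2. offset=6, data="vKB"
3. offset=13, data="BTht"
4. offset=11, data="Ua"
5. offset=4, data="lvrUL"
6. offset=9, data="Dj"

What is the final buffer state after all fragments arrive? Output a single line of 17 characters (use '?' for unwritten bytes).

Answer: eqtZlvrULDjUaBTht

Derivation:
Fragment 1: offset=0 data="eqtZ" -> buffer=eqtZ?????????????
Fragment 2: offset=6 data="vKB" -> buffer=eqtZ??vKB????????
Fragment 3: offset=13 data="BTht" -> buffer=eqtZ??vKB????BTht
Fragment 4: offset=11 data="Ua" -> buffer=eqtZ??vKB??UaBTht
Fragment 5: offset=4 data="lvrUL" -> buffer=eqtZlvrUL??UaBTht
Fragment 6: offset=9 data="Dj" -> buffer=eqtZlvrULDjUaBTht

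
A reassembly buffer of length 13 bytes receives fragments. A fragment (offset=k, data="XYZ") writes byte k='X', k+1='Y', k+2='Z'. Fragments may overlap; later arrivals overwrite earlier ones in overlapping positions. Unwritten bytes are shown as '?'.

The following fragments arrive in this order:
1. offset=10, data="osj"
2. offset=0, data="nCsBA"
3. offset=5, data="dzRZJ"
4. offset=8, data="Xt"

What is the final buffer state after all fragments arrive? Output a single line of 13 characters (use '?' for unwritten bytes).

Fragment 1: offset=10 data="osj" -> buffer=??????????osj
Fragment 2: offset=0 data="nCsBA" -> buffer=nCsBA?????osj
Fragment 3: offset=5 data="dzRZJ" -> buffer=nCsBAdzRZJosj
Fragment 4: offset=8 data="Xt" -> buffer=nCsBAdzRXtosj

Answer: nCsBAdzRXtosj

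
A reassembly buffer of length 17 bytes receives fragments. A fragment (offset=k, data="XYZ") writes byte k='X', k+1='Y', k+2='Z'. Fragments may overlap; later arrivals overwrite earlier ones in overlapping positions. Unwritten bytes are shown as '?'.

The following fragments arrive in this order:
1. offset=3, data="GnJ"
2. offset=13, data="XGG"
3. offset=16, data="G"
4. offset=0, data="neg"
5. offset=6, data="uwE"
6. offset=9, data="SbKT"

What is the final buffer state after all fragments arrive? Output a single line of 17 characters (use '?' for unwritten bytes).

Fragment 1: offset=3 data="GnJ" -> buffer=???GnJ???????????
Fragment 2: offset=13 data="XGG" -> buffer=???GnJ???????XGG?
Fragment 3: offset=16 data="G" -> buffer=???GnJ???????XGGG
Fragment 4: offset=0 data="neg" -> buffer=negGnJ???????XGGG
Fragment 5: offset=6 data="uwE" -> buffer=negGnJuwE????XGGG
Fragment 6: offset=9 data="SbKT" -> buffer=negGnJuwESbKTXGGG

Answer: negGnJuwESbKTXGGG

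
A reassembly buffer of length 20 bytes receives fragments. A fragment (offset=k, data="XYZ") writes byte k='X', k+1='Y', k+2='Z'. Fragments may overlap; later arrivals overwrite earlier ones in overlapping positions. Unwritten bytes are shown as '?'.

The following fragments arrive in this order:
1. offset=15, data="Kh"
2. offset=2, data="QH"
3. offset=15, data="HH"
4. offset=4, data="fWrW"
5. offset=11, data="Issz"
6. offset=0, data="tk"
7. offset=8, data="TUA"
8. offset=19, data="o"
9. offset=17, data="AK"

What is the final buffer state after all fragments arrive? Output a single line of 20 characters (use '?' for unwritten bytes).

Fragment 1: offset=15 data="Kh" -> buffer=???????????????Kh???
Fragment 2: offset=2 data="QH" -> buffer=??QH???????????Kh???
Fragment 3: offset=15 data="HH" -> buffer=??QH???????????HH???
Fragment 4: offset=4 data="fWrW" -> buffer=??QHfWrW???????HH???
Fragment 5: offset=11 data="Issz" -> buffer=??QHfWrW???IsszHH???
Fragment 6: offset=0 data="tk" -> buffer=tkQHfWrW???IsszHH???
Fragment 7: offset=8 data="TUA" -> buffer=tkQHfWrWTUAIsszHH???
Fragment 8: offset=19 data="o" -> buffer=tkQHfWrWTUAIsszHH??o
Fragment 9: offset=17 data="AK" -> buffer=tkQHfWrWTUAIsszHHAKo

Answer: tkQHfWrWTUAIsszHHAKo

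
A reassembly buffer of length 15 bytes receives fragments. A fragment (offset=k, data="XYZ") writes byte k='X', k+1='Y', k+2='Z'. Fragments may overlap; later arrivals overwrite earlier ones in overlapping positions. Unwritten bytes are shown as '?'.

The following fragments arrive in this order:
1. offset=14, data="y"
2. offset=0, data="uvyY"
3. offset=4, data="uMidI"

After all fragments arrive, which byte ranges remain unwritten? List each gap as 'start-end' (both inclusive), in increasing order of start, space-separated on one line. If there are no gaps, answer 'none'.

Fragment 1: offset=14 len=1
Fragment 2: offset=0 len=4
Fragment 3: offset=4 len=5
Gaps: 9-13

Answer: 9-13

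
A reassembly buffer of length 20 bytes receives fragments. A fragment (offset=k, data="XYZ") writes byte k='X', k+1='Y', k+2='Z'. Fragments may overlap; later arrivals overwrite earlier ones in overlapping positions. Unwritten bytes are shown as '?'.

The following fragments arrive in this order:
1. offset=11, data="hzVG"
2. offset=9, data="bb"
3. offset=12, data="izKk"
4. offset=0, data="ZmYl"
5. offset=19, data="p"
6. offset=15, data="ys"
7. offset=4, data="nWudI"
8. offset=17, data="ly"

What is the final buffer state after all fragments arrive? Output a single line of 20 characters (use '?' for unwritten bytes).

Answer: ZmYlnWudIbbhizKyslyp

Derivation:
Fragment 1: offset=11 data="hzVG" -> buffer=???????????hzVG?????
Fragment 2: offset=9 data="bb" -> buffer=?????????bbhzVG?????
Fragment 3: offset=12 data="izKk" -> buffer=?????????bbhizKk????
Fragment 4: offset=0 data="ZmYl" -> buffer=ZmYl?????bbhizKk????
Fragment 5: offset=19 data="p" -> buffer=ZmYl?????bbhizKk???p
Fragment 6: offset=15 data="ys" -> buffer=ZmYl?????bbhizKys??p
Fragment 7: offset=4 data="nWudI" -> buffer=ZmYlnWudIbbhizKys??p
Fragment 8: offset=17 data="ly" -> buffer=ZmYlnWudIbbhizKyslyp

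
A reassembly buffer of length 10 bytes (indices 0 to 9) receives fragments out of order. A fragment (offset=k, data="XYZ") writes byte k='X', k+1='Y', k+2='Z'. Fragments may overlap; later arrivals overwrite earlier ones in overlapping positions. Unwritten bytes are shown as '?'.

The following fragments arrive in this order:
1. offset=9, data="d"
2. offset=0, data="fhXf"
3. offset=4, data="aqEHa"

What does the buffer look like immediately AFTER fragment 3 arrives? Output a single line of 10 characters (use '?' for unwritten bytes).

Fragment 1: offset=9 data="d" -> buffer=?????????d
Fragment 2: offset=0 data="fhXf" -> buffer=fhXf?????d
Fragment 3: offset=4 data="aqEHa" -> buffer=fhXfaqEHad

Answer: fhXfaqEHad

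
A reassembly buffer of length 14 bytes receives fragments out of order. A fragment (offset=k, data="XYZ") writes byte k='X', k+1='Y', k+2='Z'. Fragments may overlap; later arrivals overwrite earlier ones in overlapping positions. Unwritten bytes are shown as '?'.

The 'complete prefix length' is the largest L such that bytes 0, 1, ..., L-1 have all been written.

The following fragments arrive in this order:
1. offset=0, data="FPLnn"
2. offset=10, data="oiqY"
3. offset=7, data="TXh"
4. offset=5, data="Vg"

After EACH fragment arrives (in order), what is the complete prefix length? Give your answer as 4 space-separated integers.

Fragment 1: offset=0 data="FPLnn" -> buffer=FPLnn????????? -> prefix_len=5
Fragment 2: offset=10 data="oiqY" -> buffer=FPLnn?????oiqY -> prefix_len=5
Fragment 3: offset=7 data="TXh" -> buffer=FPLnn??TXhoiqY -> prefix_len=5
Fragment 4: offset=5 data="Vg" -> buffer=FPLnnVgTXhoiqY -> prefix_len=14

Answer: 5 5 5 14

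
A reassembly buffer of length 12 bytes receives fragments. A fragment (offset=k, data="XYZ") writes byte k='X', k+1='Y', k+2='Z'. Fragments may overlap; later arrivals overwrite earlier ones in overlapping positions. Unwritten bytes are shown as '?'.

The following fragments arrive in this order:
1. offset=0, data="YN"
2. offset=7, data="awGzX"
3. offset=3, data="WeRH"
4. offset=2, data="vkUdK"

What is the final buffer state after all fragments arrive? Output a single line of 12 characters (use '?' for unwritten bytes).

Fragment 1: offset=0 data="YN" -> buffer=YN??????????
Fragment 2: offset=7 data="awGzX" -> buffer=YN?????awGzX
Fragment 3: offset=3 data="WeRH" -> buffer=YN?WeRHawGzX
Fragment 4: offset=2 data="vkUdK" -> buffer=YNvkUdKawGzX

Answer: YNvkUdKawGzX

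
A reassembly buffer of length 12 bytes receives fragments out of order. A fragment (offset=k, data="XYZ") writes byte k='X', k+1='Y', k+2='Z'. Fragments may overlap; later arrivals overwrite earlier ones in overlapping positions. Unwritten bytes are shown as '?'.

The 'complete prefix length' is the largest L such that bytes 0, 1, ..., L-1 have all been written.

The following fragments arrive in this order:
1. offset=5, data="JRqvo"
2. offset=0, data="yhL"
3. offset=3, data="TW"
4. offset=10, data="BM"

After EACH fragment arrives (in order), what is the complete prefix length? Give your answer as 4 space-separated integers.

Answer: 0 3 10 12

Derivation:
Fragment 1: offset=5 data="JRqvo" -> buffer=?????JRqvo?? -> prefix_len=0
Fragment 2: offset=0 data="yhL" -> buffer=yhL??JRqvo?? -> prefix_len=3
Fragment 3: offset=3 data="TW" -> buffer=yhLTWJRqvo?? -> prefix_len=10
Fragment 4: offset=10 data="BM" -> buffer=yhLTWJRqvoBM -> prefix_len=12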